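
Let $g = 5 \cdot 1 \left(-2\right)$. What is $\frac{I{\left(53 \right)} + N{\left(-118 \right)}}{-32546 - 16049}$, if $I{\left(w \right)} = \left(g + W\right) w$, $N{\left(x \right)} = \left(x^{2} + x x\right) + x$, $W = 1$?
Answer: $- \frac{27253}{48595} \approx -0.56082$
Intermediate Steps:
$g = -10$ ($g = 5 \left(-2\right) = -10$)
$N{\left(x \right)} = x + 2 x^{2}$ ($N{\left(x \right)} = \left(x^{2} + x^{2}\right) + x = 2 x^{2} + x = x + 2 x^{2}$)
$I{\left(w \right)} = - 9 w$ ($I{\left(w \right)} = \left(-10 + 1\right) w = - 9 w$)
$\frac{I{\left(53 \right)} + N{\left(-118 \right)}}{-32546 - 16049} = \frac{\left(-9\right) 53 - 118 \left(1 + 2 \left(-118\right)\right)}{-32546 - 16049} = \frac{-477 - 118 \left(1 - 236\right)}{-48595} = \left(-477 - -27730\right) \left(- \frac{1}{48595}\right) = \left(-477 + 27730\right) \left(- \frac{1}{48595}\right) = 27253 \left(- \frac{1}{48595}\right) = - \frac{27253}{48595}$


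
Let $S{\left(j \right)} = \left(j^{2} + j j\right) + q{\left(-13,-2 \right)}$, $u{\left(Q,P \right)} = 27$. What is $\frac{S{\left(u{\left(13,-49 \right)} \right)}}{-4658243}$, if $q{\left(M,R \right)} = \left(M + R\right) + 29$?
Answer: $- \frac{1472}{4658243} \approx -0.000316$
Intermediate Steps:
$q{\left(M,R \right)} = 29 + M + R$
$S{\left(j \right)} = 14 + 2 j^{2}$ ($S{\left(j \right)} = \left(j^{2} + j j\right) - -14 = \left(j^{2} + j^{2}\right) + 14 = 2 j^{2} + 14 = 14 + 2 j^{2}$)
$\frac{S{\left(u{\left(13,-49 \right)} \right)}}{-4658243} = \frac{14 + 2 \cdot 27^{2}}{-4658243} = \left(14 + 2 \cdot 729\right) \left(- \frac{1}{4658243}\right) = \left(14 + 1458\right) \left(- \frac{1}{4658243}\right) = 1472 \left(- \frac{1}{4658243}\right) = - \frac{1472}{4658243}$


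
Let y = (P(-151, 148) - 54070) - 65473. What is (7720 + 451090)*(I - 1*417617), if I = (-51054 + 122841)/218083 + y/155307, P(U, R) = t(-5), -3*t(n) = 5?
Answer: -19469087662881353260060/101609449443 ≈ -1.9161e+11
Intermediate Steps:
t(n) = -5/3 (t(n) = -⅓*5 = -5/3)
P(U, R) = -5/3
y = -358634/3 (y = (-5/3 - 54070) - 65473 = -162215/3 - 65473 = -358634/3 ≈ -1.1954e+5)
I = -44764907795/101609449443 (I = (-51054 + 122841)/218083 - 358634/3/155307 = 71787*(1/218083) - 358634/3*1/155307 = 71787/218083 - 358634/465921 = -44764907795/101609449443 ≈ -0.44056)
(7720 + 451090)*(I - 1*417617) = (7720 + 451090)*(-44764907795/101609449443 - 1*417617) = 458810*(-44764907795/101609449443 - 417617) = 458810*(-42433878212945126/101609449443) = -19469087662881353260060/101609449443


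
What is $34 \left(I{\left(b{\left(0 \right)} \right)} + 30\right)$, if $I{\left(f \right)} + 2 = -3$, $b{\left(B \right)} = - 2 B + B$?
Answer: $850$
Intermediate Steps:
$b{\left(B \right)} = - B$
$I{\left(f \right)} = -5$ ($I{\left(f \right)} = -2 - 3 = -5$)
$34 \left(I{\left(b{\left(0 \right)} \right)} + 30\right) = 34 \left(-5 + 30\right) = 34 \cdot 25 = 850$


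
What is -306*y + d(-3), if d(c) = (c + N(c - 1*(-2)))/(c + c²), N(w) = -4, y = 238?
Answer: -436975/6 ≈ -72829.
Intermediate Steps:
d(c) = (-4 + c)/(c + c²) (d(c) = (c - 4)/(c + c²) = (-4 + c)/(c + c²))
-306*y + d(-3) = -306*238 + (-4 - 3)/((-3)*(1 - 3)) = -72828 - ⅓*(-7)/(-2) = -72828 - ⅓*(-½)*(-7) = -72828 - 7/6 = -436975/6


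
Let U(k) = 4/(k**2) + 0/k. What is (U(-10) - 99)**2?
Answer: 6120676/625 ≈ 9793.1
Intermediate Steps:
U(k) = 4/k**2 (U(k) = 4/k**2 + 0 = 4/k**2)
(U(-10) - 99)**2 = (4/(-10)**2 - 99)**2 = (4*(1/100) - 99)**2 = (1/25 - 99)**2 = (-2474/25)**2 = 6120676/625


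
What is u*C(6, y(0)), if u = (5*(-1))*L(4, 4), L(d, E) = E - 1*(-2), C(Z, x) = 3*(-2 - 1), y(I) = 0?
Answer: 270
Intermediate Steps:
C(Z, x) = -9 (C(Z, x) = 3*(-3) = -9)
L(d, E) = 2 + E (L(d, E) = E + 2 = 2 + E)
u = -30 (u = (5*(-1))*(2 + 4) = -5*6 = -30)
u*C(6, y(0)) = -30*(-9) = 270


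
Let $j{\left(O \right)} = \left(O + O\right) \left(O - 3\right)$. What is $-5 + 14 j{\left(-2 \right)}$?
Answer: $275$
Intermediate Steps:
$j{\left(O \right)} = 2 O \left(-3 + O\right)$
$-5 + 14 j{\left(-2 \right)} = -5 + 14 \cdot 2 \left(-2\right) \left(-3 - 2\right) = -5 + 14 \cdot 2 \left(-2\right) \left(-5\right) = -5 + 14 \cdot 20 = -5 + 280 = 275$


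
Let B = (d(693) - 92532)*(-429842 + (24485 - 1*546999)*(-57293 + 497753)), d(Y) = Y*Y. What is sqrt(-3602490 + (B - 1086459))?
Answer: I*sqrt(89231883576307143) ≈ 2.9872e+8*I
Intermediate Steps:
d(Y) = Y**2
B = -89231883571618194 (B = (693**2 - 92532)*(-429842 + (24485 - 1*546999)*(-57293 + 497753)) = (480249 - 92532)*(-429842 + (24485 - 546999)*440460) = 387717*(-429842 - 522514*440460) = 387717*(-429842 - 230146516440) = 387717*(-230146946282) = -89231883571618194)
sqrt(-3602490 + (B - 1086459)) = sqrt(-3602490 + (-89231883571618194 - 1086459)) = sqrt(-3602490 - 89231883572704653) = sqrt(-89231883576307143) = I*sqrt(89231883576307143)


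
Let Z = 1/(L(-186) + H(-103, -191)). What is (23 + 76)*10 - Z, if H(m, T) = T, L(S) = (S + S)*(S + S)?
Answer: 136811069/138193 ≈ 990.00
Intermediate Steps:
L(S) = 4*S² (L(S) = (2*S)*(2*S) = 4*S²)
Z = 1/138193 (Z = 1/(4*(-186)² - 191) = 1/(4*34596 - 191) = 1/(138384 - 191) = 1/138193 ≈ 7.2363e-6)
(23 + 76)*10 - Z = (23 + 76)*10 - 1*1/138193 = 99*10 - 1/138193 = 990 - 1/138193 = 136811069/138193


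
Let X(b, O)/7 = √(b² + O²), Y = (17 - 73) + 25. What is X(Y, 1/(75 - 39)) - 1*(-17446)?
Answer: 17446 + 7*√1245457/36 ≈ 17663.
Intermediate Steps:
Y = -31 (Y = -56 + 25 = -31)
X(b, O) = 7*√(O² + b²) (X(b, O) = 7*√(b² + O²) = 7*√(O² + b²))
X(Y, 1/(75 - 39)) - 1*(-17446) = 7*√((1/(75 - 39))² + (-31)²) - 1*(-17446) = 7*√((1/36)² + 961) + 17446 = 7*√(1/1296 + 961) + 17446 = 7*√(1245457/1296) + 17446 = 7*(√1245457/36) + 17446 = 7*√1245457/36 + 17446 = 17446 + 7*√1245457/36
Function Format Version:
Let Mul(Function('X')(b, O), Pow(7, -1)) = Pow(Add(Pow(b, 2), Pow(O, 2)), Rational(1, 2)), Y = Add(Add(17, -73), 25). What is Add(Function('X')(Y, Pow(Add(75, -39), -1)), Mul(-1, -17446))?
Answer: Add(17446, Mul(Rational(7, 36), Pow(1245457, Rational(1, 2)))) ≈ 17663.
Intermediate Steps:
Y = -31 (Y = Add(-56, 25) = -31)
Function('X')(b, O) = Mul(7, Pow(Add(Pow(O, 2), Pow(b, 2)), Rational(1, 2))) (Function('X')(b, O) = Mul(7, Pow(Add(Pow(b, 2), Pow(O, 2)), Rational(1, 2))) = Mul(7, Pow(Add(Pow(O, 2), Pow(b, 2)), Rational(1, 2))))
Add(Function('X')(Y, Pow(Add(75, -39), -1)), Mul(-1, -17446)) = Add(Mul(7, Pow(Add(Pow(Pow(Add(75, -39), -1), 2), Pow(-31, 2)), Rational(1, 2))), Mul(-1, -17446)) = Add(Mul(7, Pow(Add(Pow(Pow(36, -1), 2), 961), Rational(1, 2))), 17446) = Add(Mul(7, Pow(Add(Pow(Rational(1, 36), 2), 961), Rational(1, 2))), 17446) = Add(Mul(7, Pow(Add(Rational(1, 1296), 961), Rational(1, 2))), 17446) = Add(Mul(7, Pow(Rational(1245457, 1296), Rational(1, 2))), 17446) = Add(Mul(7, Mul(Rational(1, 36), Pow(1245457, Rational(1, 2)))), 17446) = Add(Mul(Rational(7, 36), Pow(1245457, Rational(1, 2))), 17446) = Add(17446, Mul(Rational(7, 36), Pow(1245457, Rational(1, 2))))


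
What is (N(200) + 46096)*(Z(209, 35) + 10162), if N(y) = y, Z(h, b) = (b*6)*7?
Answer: 538515072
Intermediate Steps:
Z(h, b) = 42*b (Z(h, b) = (6*b)*7 = 42*b)
(N(200) + 46096)*(Z(209, 35) + 10162) = (200 + 46096)*(42*35 + 10162) = 46296*(1470 + 10162) = 46296*11632 = 538515072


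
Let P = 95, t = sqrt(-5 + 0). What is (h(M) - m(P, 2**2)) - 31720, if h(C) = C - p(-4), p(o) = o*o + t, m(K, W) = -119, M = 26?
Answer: -31591 - I*sqrt(5) ≈ -31591.0 - 2.2361*I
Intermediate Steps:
t = I*sqrt(5) (t = sqrt(-5) = I*sqrt(5) ≈ 2.2361*I)
p(o) = o**2 + I*sqrt(5) (p(o) = o*o + I*sqrt(5) = o**2 + I*sqrt(5))
h(C) = -16 + C - I*sqrt(5) (h(C) = C - ((-4)**2 + I*sqrt(5)) = C - (16 + I*sqrt(5)) = C + (-16 - I*sqrt(5)) = -16 + C - I*sqrt(5))
(h(M) - m(P, 2**2)) - 31720 = ((-16 + 26 - I*sqrt(5)) - 1*(-119)) - 31720 = ((10 - I*sqrt(5)) + 119) - 31720 = (129 - I*sqrt(5)) - 31720 = -31591 - I*sqrt(5)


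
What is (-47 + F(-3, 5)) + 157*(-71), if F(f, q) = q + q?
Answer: -11184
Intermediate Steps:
F(f, q) = 2*q
(-47 + F(-3, 5)) + 157*(-71) = (-47 + 2*5) + 157*(-71) = (-47 + 10) - 11147 = -37 - 11147 = -11184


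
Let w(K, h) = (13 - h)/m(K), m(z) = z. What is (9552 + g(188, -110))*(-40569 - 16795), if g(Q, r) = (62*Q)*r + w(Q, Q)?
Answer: 3431091119339/47 ≈ 7.3002e+10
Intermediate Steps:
w(K, h) = (13 - h)/K
g(Q, r) = (13 - Q)/Q + 62*Q*r (g(Q, r) = (62*Q)*r + (13 - Q)/Q = 62*Q*r + (13 - Q)/Q = (13 - Q)/Q + 62*Q*r)
(9552 + g(188, -110))*(-40569 - 16795) = (9552 + (-1 + 13/188 + 62*188*(-110)))*(-40569 - 16795) = (9552 + (-1 + 13*(1/188) - 1282160))*(-57364) = (9552 + (-1 + 13/188 - 1282160))*(-57364) = (9552 - 241046255/188)*(-57364) = -239250479/188*(-57364) = 3431091119339/47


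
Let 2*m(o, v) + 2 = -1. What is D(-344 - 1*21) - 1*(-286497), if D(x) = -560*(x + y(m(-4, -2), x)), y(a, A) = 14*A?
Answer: 3352497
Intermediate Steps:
m(o, v) = -3/2 (m(o, v) = -1 + (½)*(-1) = -1 - ½ = -3/2)
D(x) = -8400*x (D(x) = -560*(x + 14*x) = -8400*x)
D(-344 - 1*21) - 1*(-286497) = -8400*(-344 - 1*21) - 1*(-286497) = -8400*(-344 - 21) + 286497 = -8400*(-365) + 286497 = 3066000 + 286497 = 3352497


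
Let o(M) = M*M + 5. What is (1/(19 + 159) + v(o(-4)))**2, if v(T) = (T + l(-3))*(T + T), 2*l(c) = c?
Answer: 21252683089/31684 ≈ 6.7077e+5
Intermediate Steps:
l(c) = c/2
o(M) = 5 + M**2 (o(M) = M**2 + 5 = 5 + M**2)
v(T) = 2*T*(-3/2 + T) (v(T) = (T + (1/2)*(-3))*(T + T) = (T - 3/2)*(2*T) = (-3/2 + T)*(2*T) = 2*T*(-3/2 + T))
(1/(19 + 159) + v(o(-4)))**2 = (1/(19 + 159) + (5 + (-4)**2)*(-3 + 2*(5 + (-4)**2)))**2 = (1/178 + (5 + 16)*(-3 + 2*(5 + 16)))**2 = (1/178 + 21*(-3 + 2*21))**2 = (1/178 + 21*(-3 + 42))**2 = (1/178 + 21*39)**2 = (1/178 + 819)**2 = (145783/178)**2 = 21252683089/31684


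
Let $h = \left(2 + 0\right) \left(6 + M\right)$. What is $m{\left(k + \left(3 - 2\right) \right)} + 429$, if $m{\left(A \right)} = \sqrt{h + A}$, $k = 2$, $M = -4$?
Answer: $429 + \sqrt{7} \approx 431.65$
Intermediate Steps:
$h = 4$ ($h = \left(2 + 0\right) \left(6 - 4\right) = 2 \cdot 2 = 4$)
$m{\left(A \right)} = \sqrt{4 + A}$
$m{\left(k + \left(3 - 2\right) \right)} + 429 = \sqrt{4 + \left(2 + \left(3 - 2\right)\right)} + 429 = \sqrt{4 + \left(2 + 1\right)} + 429 = \sqrt{4 + 3} + 429 = \sqrt{7} + 429 = 429 + \sqrt{7}$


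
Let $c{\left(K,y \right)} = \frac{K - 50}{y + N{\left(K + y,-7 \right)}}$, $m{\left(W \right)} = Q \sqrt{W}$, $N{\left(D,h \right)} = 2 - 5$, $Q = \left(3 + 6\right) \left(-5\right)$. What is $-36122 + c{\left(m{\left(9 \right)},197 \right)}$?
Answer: $- \frac{7007853}{194} \approx -36123.0$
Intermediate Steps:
$Q = -45$ ($Q = 9 \left(-5\right) = -45$)
$N{\left(D,h \right)} = -3$
$m{\left(W \right)} = - 45 \sqrt{W}$
$c{\left(K,y \right)} = \frac{-50 + K}{-3 + y}$ ($c{\left(K,y \right)} = \frac{K - 50}{y - 3} = \frac{-50 + K}{-3 + y}$)
$-36122 + c{\left(m{\left(9 \right)},197 \right)} = -36122 + \frac{-50 - 45 \sqrt{9}}{-3 + 197} = -36122 + \frac{-50 - 135}{194} = -36122 + \frac{1}{194} \left(-185\right) = -36122 - \frac{185}{194} = - \frac{7007853}{194}$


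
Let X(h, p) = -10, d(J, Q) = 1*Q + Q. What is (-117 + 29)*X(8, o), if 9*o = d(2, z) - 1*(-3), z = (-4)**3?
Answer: 880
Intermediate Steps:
z = -64
d(J, Q) = 2*Q (d(J, Q) = Q + Q = 2*Q)
o = -125/9 (o = (2*(-64) - 1*(-3))/9 = (-128 + 3)/9 = (1/9)*(-125) = -125/9 ≈ -13.889)
(-117 + 29)*X(8, o) = (-117 + 29)*(-10) = -88*(-10) = 880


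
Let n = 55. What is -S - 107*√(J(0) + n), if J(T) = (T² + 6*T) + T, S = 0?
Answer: -107*√55 ≈ -793.53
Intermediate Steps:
J(T) = T² + 7*T
-S - 107*√(J(0) + n) = -1*0 - 107*√(0*(7 + 0) + 55) = 0 - 107*√(0*7 + 55) = 0 - 107*√(0 + 55) = 0 - 107*√55 = -107*√55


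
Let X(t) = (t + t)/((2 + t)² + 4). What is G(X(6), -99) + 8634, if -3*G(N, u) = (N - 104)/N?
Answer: 79471/9 ≈ 8830.1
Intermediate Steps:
X(t) = 2*t/(4 + (2 + t)²) (X(t) = (2*t)/(4 + (2 + t)²) = 2*t/(4 + (2 + t)²))
G(N, u) = -(-104 + N)/(3*N) (G(N, u) = -(N - 104)/(3*N) = -(-104 + N)/(3*N))
G(X(6), -99) + 8634 = (104 - 2*6/(4 + (2 + 6)²))/(3*((2*6/(4 + (2 + 6)²)))) + 8634 = (104 - 2*6/(4 + 8²))/(3*((2*6/(4 + 8²)))) + 8634 = (104 - 2*6/(4 + 64))/(3*((2*6/(4 + 64)))) + 8634 = (104 - 2*6/68)/(3*((2*6/68))) + 8634 = (104 - 2*6/68)/(3*((2*6*(1/68)))) + 8634 = (104 - 1*3/17)/(3*(3/17)) + 8634 = (⅓)*(17/3)*(104 - 3/17) + 8634 = (⅓)*(17/3)*(1765/17) + 8634 = 1765/9 + 8634 = 79471/9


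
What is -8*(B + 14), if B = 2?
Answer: -128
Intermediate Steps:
-8*(B + 14) = -8*(2 + 14) = -8*16 = -128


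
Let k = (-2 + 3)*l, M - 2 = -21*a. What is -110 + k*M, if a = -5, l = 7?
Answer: 639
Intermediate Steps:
M = 107 (M = 2 - 21*(-5) = 2 + 105 = 107)
k = 7 (k = (-2 + 3)*7 = 1*7 = 7)
-110 + k*M = -110 + 7*107 = -110 + 749 = 639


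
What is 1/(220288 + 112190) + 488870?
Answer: 162538519861/332478 ≈ 4.8887e+5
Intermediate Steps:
1/(220288 + 112190) + 488870 = 1/332478 + 488870 = 162538519861/332478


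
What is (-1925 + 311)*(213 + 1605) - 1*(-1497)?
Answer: -2932755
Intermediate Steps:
(-1925 + 311)*(213 + 1605) - 1*(-1497) = -1614*1818 + 1497 = -2934252 + 1497 = -2932755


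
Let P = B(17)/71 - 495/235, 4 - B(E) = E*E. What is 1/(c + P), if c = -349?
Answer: -3337/1185037 ≈ -0.0028159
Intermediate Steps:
B(E) = 4 - E**2 (B(E) = 4 - E*E = 4 - E**2)
P = -20424/3337 (P = (4 - 1*17**2)/71 - 495/235 = (4 - 1*289)*(1/71) - 495*1/235 = (4 - 289)*(1/71) - 99/47 = -285*1/71 - 99/47 = -285/71 - 99/47 = -20424/3337 ≈ -6.1205)
1/(c + P) = 1/(-349 - 20424/3337) = 1/(-1185037/3337) = -3337/1185037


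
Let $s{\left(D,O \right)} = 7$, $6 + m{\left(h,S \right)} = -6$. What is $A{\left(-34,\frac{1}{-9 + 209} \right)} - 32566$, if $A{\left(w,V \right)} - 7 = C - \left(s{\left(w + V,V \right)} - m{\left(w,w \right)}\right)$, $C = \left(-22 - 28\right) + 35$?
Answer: $-32593$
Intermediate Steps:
$m{\left(h,S \right)} = -12$ ($m{\left(h,S \right)} = -6 - 6 = -12$)
$C = -15$ ($C = -50 + 35 = -15$)
$A{\left(w,V \right)} = -27$ ($A{\left(w,V \right)} = 7 - \left(22 + 12\right) = 7 - 34 = -27$)
$A{\left(-34,\frac{1}{-9 + 209} \right)} - 32566 = -27 - 32566 = -32593$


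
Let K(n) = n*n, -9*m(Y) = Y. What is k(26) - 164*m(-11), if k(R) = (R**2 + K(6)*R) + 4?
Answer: 12740/9 ≈ 1415.6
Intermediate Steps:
m(Y) = -Y/9
K(n) = n**2
k(R) = 4 + R**2 + 36*R (k(R) = (R**2 + 6**2*R) + 4 = (R**2 + 36*R) + 4 = 4 + R**2 + 36*R)
k(26) - 164*m(-11) = (4 + 26**2 + 36*26) - (-164)*(-11)/9 = (4 + 676 + 936) - 164*11/9 = 1616 - 1804/9 = 12740/9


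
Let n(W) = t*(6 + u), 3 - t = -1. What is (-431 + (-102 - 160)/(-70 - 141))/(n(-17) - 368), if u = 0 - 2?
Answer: 90679/74272 ≈ 1.2209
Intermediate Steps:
u = -2
t = 4 (t = 3 - 1*(-1) = 3 + 1 = 4)
n(W) = 16 (n(W) = 4*(6 - 2) = 4*4 = 16)
(-431 + (-102 - 160)/(-70 - 141))/(n(-17) - 368) = (-431 + (-102 - 160)/(-70 - 141))/(16 - 368) = (-431 - 262/(-211))/(-352) = (-431 - 262*(-1/211))*(-1/352) = (-431 + 262/211)*(-1/352) = -90679/211*(-1/352) = 90679/74272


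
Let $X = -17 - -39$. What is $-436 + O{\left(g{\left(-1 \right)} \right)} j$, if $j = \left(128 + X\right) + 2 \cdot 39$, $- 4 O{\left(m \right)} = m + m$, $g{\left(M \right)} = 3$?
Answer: $-778$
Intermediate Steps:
$X = 22$ ($X = -17 + 39 = 22$)
$O{\left(m \right)} = - \frac{m}{2}$ ($O{\left(m \right)} = - \frac{m + m}{4} = - \frac{2 m}{4} = - \frac{m}{2}$)
$j = 228$ ($j = \left(128 + 22\right) + 2 \cdot 39 = 150 + 78 = 228$)
$-436 + O{\left(g{\left(-1 \right)} \right)} j = -436 + \left(- \frac{1}{2}\right) 3 \cdot 228 = -436 - 342 = -778$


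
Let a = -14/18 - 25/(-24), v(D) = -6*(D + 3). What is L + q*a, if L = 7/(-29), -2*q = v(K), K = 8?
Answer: 5893/696 ≈ 8.4669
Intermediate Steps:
v(D) = -18 - 6*D (v(D) = -6*(3 + D) = -18 - 6*D)
q = 33 (q = -(-18 - 6*8)/2 = -(-18 - 48)/2 = -1/2*(-66) = 33)
a = 19/72 (a = -14*1/18 - 25*(-1/24) = -7/9 + 25/24 = 19/72 ≈ 0.26389)
L = -7/29 (L = 7*(-1/29) = -7/29 ≈ -0.24138)
L + q*a = -7/29 + 33*(19/72) = -7/29 + 209/24 = 5893/696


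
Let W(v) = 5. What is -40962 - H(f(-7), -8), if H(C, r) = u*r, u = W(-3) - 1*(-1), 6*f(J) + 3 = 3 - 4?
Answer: -40914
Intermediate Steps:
f(J) = -2/3 (f(J) = -1/2 + (3 - 4)/6 = -1/2 + (1/6)*(-1) = -1/2 - 1/6 = -2/3)
u = 6 (u = 5 - 1*(-1) = 5 + 1 = 6)
H(C, r) = 6*r
-40962 - H(f(-7), -8) = -40962 - 6*(-8) = -40962 - 1*(-48) = -40962 + 48 = -40914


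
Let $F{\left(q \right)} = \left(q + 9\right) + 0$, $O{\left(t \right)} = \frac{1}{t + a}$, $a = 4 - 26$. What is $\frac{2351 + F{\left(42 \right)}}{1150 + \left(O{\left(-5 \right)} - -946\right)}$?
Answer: $\frac{64854}{56591} \approx 1.146$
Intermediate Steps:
$a = -22$ ($a = 4 - 26 = -22$)
$O{\left(t \right)} = \frac{1}{-22 + t}$ ($O{\left(t \right)} = \frac{1}{t - 22} = \frac{1}{-22 + t}$)
$F{\left(q \right)} = 9 + q$ ($F{\left(q \right)} = \left(9 + q\right) + 0 = 9 + q$)
$\frac{2351 + F{\left(42 \right)}}{1150 + \left(O{\left(-5 \right)} - -946\right)} = \frac{2351 + \left(9 + 42\right)}{1150 + \left(\frac{1}{-22 - 5} - -946\right)} = \frac{2351 + 51}{1150 + \left(\frac{1}{-27} + 946\right)} = \frac{2402}{1150 + \left(- \frac{1}{27} + 946\right)} = \frac{2402}{1150 + \frac{25541}{27}} = \frac{2402}{\frac{56591}{27}} = 2402 \cdot \frac{27}{56591} = \frac{64854}{56591}$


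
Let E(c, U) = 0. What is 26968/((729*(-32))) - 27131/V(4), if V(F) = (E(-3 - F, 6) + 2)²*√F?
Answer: -19785241/5832 ≈ -3392.5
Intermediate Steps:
V(F) = 4*√F (V(F) = (0 + 2)²*√F = 2²*√F = 4*√F)
26968/((729*(-32))) - 27131/V(4) = 26968/((729*(-32))) - 27131/(4*√4) = 26968/(-23328) - 27131/(4*2) = 26968*(-1/23328) - 27131/8 = -3371/2916 - 27131*⅛ = -3371/2916 - 27131/8 = -19785241/5832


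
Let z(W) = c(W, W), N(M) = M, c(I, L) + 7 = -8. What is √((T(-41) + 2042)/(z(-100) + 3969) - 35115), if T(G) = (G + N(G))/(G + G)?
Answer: 9*I*√753064342/1318 ≈ 187.39*I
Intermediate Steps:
c(I, L) = -15 (c(I, L) = -7 - 8 = -15)
z(W) = -15
T(G) = 1 (T(G) = (G + G)/(G + G) = (2*G)/((2*G)) = (2*G)*(1/(2*G)) = 1)
√((T(-41) + 2042)/(z(-100) + 3969) - 35115) = √((1 + 2042)/(-15 + 3969) - 35115) = √(2043/3954 - 35115) = √(2043*(1/3954) - 35115) = √(681/1318 - 35115) = √(-46280889/1318) = 9*I*√753064342/1318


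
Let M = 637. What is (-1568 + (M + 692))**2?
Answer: 57121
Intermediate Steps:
(-1568 + (M + 692))**2 = (-1568 + (637 + 692))**2 = (-1568 + 1329)**2 = (-239)**2 = 57121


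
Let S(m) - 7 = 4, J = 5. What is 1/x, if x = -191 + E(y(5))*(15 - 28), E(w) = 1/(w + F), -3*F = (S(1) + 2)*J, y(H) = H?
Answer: -50/9511 ≈ -0.0052571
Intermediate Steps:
S(m) = 11 (S(m) = 7 + 4 = 11)
F = -65/3 (F = -(11 + 2)*5/3 = -13*5/3 = -⅓*65 = -65/3 ≈ -21.667)
E(w) = 1/(-65/3 + w) (E(w) = 1/(w - 65/3) = 1/(-65/3 + w))
x = -9511/50 (x = -191 + (3/(-65 + 3*5))*(15 - 28) = -191 + (3/(-65 + 15))*(-13) = -191 + (3/(-50))*(-13) = -191 + (3*(-1/50))*(-13) = -191 - 3/50*(-13) = -191 + 39/50 = -9511/50 ≈ -190.22)
1/x = 1/(-9511/50) = -50/9511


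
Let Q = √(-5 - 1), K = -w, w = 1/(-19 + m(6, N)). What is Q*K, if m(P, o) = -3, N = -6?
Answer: I*√6/22 ≈ 0.11134*I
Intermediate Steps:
w = -1/22 (w = 1/(-19 - 3) = 1/(-22) = -1/22 ≈ -0.045455)
K = 1/22 (K = -1*(-1/22) = 1/22 ≈ 0.045455)
Q = I*√6 (Q = √(-6) = I*√6 ≈ 2.4495*I)
Q*K = (I*√6)*(1/22) = I*√6/22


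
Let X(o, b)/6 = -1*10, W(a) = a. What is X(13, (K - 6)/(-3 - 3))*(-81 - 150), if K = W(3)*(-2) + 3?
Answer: 13860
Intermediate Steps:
K = -3 (K = 3*(-2) + 3 = -6 + 3 = -3)
X(o, b) = -60 (X(o, b) = 6*(-1*10) = 6*(-10) = -60)
X(13, (K - 6)/(-3 - 3))*(-81 - 150) = -60*(-81 - 150) = -60*(-231) = 13860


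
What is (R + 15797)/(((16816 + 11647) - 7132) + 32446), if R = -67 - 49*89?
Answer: 11369/53777 ≈ 0.21141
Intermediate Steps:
R = -4428 (R = -67 - 4361 = -4428)
(R + 15797)/(((16816 + 11647) - 7132) + 32446) = (-4428 + 15797)/(((16816 + 11647) - 7132) + 32446) = 11369/((28463 - 7132) + 32446) = 11369/(21331 + 32446) = 11369/53777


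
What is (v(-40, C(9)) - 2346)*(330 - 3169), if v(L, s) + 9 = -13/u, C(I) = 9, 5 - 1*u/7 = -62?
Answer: 3135698212/469 ≈ 6.6859e+6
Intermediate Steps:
u = 469 (u = 35 - 7*(-62) = 35 + 434 = 469)
v(L, s) = -4234/469 (v(L, s) = -9 - 13/469 = -4234/469)
(v(-40, C(9)) - 2346)*(330 - 3169) = (-4234/469 - 2346)*(330 - 3169) = -1104508/469*(-2839) = 3135698212/469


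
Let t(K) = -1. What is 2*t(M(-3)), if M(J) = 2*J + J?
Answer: -2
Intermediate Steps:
M(J) = 3*J
2*t(M(-3)) = 2*(-1) = -2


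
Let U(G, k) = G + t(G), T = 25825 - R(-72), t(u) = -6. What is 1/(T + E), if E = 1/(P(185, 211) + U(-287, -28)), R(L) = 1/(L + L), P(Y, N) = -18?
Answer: 44784/1156546967 ≈ 3.8722e-5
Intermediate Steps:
R(L) = 1/(2*L)
T = 3718801/144 (T = 25825 - 1/(2*(-72)) = 25825 - (-1)/(2*72) = 25825 - 1*(-1/144) = 25825 + 1/144 = 3718801/144 ≈ 25825.)
U(G, k) = -6 + G (U(G, k) = G - 6 = -6 + G)
E = -1/311 (E = 1/(-18 + (-6 - 287)) = 1/(-18 - 293) = 1/(-311) = -1/311 ≈ -0.0032154)
1/(T + E) = 1/(3718801/144 - 1/311) = 1/(1156546967/44784) = 44784/1156546967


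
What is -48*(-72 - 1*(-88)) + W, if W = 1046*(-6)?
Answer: -7044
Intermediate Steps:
W = -6276
-48*(-72 - 1*(-88)) + W = -48*(-72 - 1*(-88)) - 6276 = -48*(-72 + 88) - 6276 = -48*16 - 6276 = -768 - 6276 = -7044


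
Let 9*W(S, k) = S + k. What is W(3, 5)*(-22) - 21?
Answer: -365/9 ≈ -40.556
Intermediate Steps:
W(S, k) = S/9 + k/9 (W(S, k) = (S + k)/9 = S/9 + k/9)
W(3, 5)*(-22) - 21 = ((⅑)*3 + (⅑)*5)*(-22) - 21 = (⅓ + 5/9)*(-22) - 21 = (8/9)*(-22) - 21 = -176/9 - 21 = -365/9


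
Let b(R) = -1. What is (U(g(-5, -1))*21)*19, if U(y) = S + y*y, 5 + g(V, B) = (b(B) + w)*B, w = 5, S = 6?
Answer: 34713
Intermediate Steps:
g(V, B) = -5 + 4*B (g(V, B) = -5 + (-1 + 5)*B = -5 + 4*B)
U(y) = 6 + y**2 (U(y) = 6 + y*y = 6 + y**2)
(U(g(-5, -1))*21)*19 = ((6 + (-5 + 4*(-1))**2)*21)*19 = ((6 + (-5 - 4)**2)*21)*19 = ((6 + (-9)**2)*21)*19 = ((6 + 81)*21)*19 = (87*21)*19 = 1827*19 = 34713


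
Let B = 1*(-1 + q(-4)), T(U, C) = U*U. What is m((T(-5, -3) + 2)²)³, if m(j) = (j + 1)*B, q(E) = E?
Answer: -48627125000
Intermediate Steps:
T(U, C) = U²
B = -5 (B = 1*(-1 - 4) = 1*(-5) = -5)
m(j) = -5 - 5*j (m(j) = (j + 1)*(-5) = (1 + j)*(-5) = -5 - 5*j)
m((T(-5, -3) + 2)²)³ = (-5 - 5*((-5)² + 2)²)³ = (-5 - 5*(25 + 2)²)³ = (-5 - 5*27²)³ = (-5 - 5*729)³ = (-5 - 3645)³ = (-3650)³ = -48627125000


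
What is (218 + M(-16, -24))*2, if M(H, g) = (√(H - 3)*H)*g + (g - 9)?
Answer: 370 + 768*I*√19 ≈ 370.0 + 3347.6*I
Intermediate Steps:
M(H, g) = -9 + g + H*g*√(-3 + H) (M(H, g) = (√(-3 + H)*H)*g + (-9 + g) = (H*√(-3 + H))*g + (-9 + g) = H*g*√(-3 + H) + (-9 + g) = -9 + g + H*g*√(-3 + H))
(218 + M(-16, -24))*2 = (218 + (-9 - 24 - 16*(-24)*√(-3 - 16)))*2 = (218 + (-9 - 24 - 16*(-24)*√(-19)))*2 = (218 + (-9 - 24 - 16*(-24)*I*√19))*2 = (218 + (-9 - 24 + 384*I*√19))*2 = (218 + (-33 + 384*I*√19))*2 = (185 + 384*I*√19)*2 = 370 + 768*I*√19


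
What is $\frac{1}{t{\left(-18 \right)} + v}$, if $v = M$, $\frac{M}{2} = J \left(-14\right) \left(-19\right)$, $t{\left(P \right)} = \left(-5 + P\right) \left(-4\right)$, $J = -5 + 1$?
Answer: $- \frac{1}{2036} \approx -0.00049116$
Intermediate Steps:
$J = -4$
$t{\left(P \right)} = 20 - 4 P$
$M = -2128$ ($M = 2 \left(-4\right) \left(-14\right) \left(-19\right) = 2 \cdot 56 \left(-19\right) = 2 \left(-1064\right) = -2128$)
$v = -2128$
$\frac{1}{t{\left(-18 \right)} + v} = \frac{1}{\left(20 - -72\right) - 2128} = \frac{1}{\left(20 + 72\right) - 2128} = \frac{1}{92 - 2128} = \frac{1}{-2036} = - \frac{1}{2036}$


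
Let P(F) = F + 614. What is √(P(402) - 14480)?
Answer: 6*I*√374 ≈ 116.03*I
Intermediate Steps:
P(F) = 614 + F
√(P(402) - 14480) = √((614 + 402) - 14480) = √(1016 - 14480) = √(-13464) = 6*I*√374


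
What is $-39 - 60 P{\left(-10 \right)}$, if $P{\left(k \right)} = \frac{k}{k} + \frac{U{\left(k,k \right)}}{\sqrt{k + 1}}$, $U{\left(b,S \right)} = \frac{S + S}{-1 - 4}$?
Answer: $-99 + 80 i \approx -99.0 + 80.0 i$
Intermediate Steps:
$U{\left(b,S \right)} = - \frac{2 S}{5}$ ($U{\left(b,S \right)} = \frac{2 S}{-5} = 2 S \left(- \frac{1}{5}\right) = - \frac{2 S}{5}$)
$P{\left(k \right)} = 1 - \frac{2 k}{5 \sqrt{1 + k}}$ ($P{\left(k \right)} = \frac{k}{k} + \frac{\left(- \frac{2}{5}\right) k}{\sqrt{k + 1}} = 1 + \frac{\left(- \frac{2}{5}\right) k}{\sqrt{1 + k}} = 1 - \frac{2 k}{5 \sqrt{1 + k}}$)
$-39 - 60 P{\left(-10 \right)} = -39 - 60 \left(1 - - \frac{4}{\sqrt{1 - 10}}\right) = -39 - 60 \left(1 - - \frac{4}{3 i}\right) = -39 - 60 \left(1 - - 4 \left(- \frac{i}{3}\right)\right) = -39 - 60 \left(1 - \frac{4 i}{3}\right) = -39 - \left(60 - 80 i\right) = -99 + 80 i$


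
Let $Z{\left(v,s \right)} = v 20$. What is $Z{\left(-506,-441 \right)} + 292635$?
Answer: $282515$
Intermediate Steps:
$Z{\left(v,s \right)} = 20 v$
$Z{\left(-506,-441 \right)} + 292635 = 20 \left(-506\right) + 292635 = -10120 + 292635 = 282515$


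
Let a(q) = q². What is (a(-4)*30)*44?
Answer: 21120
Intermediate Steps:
(a(-4)*30)*44 = ((-4)²*30)*44 = (16*30)*44 = 480*44 = 21120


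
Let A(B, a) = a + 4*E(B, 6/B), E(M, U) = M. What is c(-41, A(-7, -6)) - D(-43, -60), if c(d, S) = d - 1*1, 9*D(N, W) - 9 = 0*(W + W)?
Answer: -43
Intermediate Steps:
A(B, a) = a + 4*B
D(N, W) = 1 (D(N, W) = 1 + (0*(W + W))/9 = 1 + (0*(2*W))/9 = 1 + (1/9)*0 = 1 + 0 = 1)
c(d, S) = -1 + d (c(d, S) = d - 1 = -1 + d)
c(-41, A(-7, -6)) - D(-43, -60) = (-1 - 41) - 1*1 = -42 - 1 = -43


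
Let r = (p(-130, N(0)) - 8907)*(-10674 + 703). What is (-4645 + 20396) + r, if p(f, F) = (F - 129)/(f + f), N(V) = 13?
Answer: 444114997/5 ≈ 8.8823e+7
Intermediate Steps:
p(f, F) = (-129 + F)/(2*f) (p(f, F) = (-129 + F)/((2*f)) = (-129 + F)*(1/(2*f)) = (-129 + F)/(2*f))
r = 444036242/5 (r = ((½)*(-129 + 13)/(-130) - 8907)*(-10674 + 703) = ((½)*(-1/130)*(-116) - 8907)*(-9971) = (29/65 - 8907)*(-9971) = -578926/65*(-9971) = 444036242/5 ≈ 8.8807e+7)
(-4645 + 20396) + r = (-4645 + 20396) + 444036242/5 = 15751 + 444036242/5 = 444114997/5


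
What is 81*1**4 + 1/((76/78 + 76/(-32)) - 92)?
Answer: 2360109/29141 ≈ 80.989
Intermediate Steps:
81*1**4 + 1/((76/78 + 76/(-32)) - 92) = 81*1 + 1/((76*(1/78) + 76*(-1/32)) - 92) = 81 + 1/((38/39 - 19/8) - 92) = 81 + 1/(-437/312 - 92) = 81 + 1/(-29141/312) = 81 - 312/29141 = 2360109/29141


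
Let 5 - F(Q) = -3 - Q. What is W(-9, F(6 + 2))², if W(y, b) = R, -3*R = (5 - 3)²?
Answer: 16/9 ≈ 1.7778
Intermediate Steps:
R = -4/3 (R = -(5 - 3)²/3 = -⅓*2² = -⅓*4 = -4/3 ≈ -1.3333)
F(Q) = 8 + Q (F(Q) = 5 - (-3 - Q) = 5 + (3 + Q) = 8 + Q)
W(y, b) = -4/3
W(-9, F(6 + 2))² = (-4/3)² = 16/9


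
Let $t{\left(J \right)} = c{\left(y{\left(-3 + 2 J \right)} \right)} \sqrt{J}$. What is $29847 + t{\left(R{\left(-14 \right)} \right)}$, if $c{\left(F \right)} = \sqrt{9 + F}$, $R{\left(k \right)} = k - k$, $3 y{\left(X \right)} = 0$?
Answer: $29847$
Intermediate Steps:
$y{\left(X \right)} = 0$ ($y{\left(X \right)} = \frac{1}{3} \cdot 0 = 0$)
$R{\left(k \right)} = 0$
$t{\left(J \right)} = 3 \sqrt{J}$ ($t{\left(J \right)} = \sqrt{9 + 0} \sqrt{J} = \sqrt{9} \sqrt{J} = 3 \sqrt{J}$)
$29847 + t{\left(R{\left(-14 \right)} \right)} = 29847 + 3 \sqrt{0} = 29847 + 3 \cdot 0 = 29847 + 0 = 29847$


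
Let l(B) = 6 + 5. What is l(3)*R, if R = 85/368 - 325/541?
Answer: -809765/199088 ≈ -4.0674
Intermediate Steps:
l(B) = 11
R = -73615/199088 (R = 85*(1/368) - 325*1/541 = 85/368 - 325/541 = -73615/199088 ≈ -0.36976)
l(3)*R = 11*(-73615/199088) = -809765/199088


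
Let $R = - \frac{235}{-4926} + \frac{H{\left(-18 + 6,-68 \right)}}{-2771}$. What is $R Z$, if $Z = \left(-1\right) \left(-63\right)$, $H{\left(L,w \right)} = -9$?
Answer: $\frac{14605899}{4549982} \approx 3.2101$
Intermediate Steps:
$R = \frac{695519}{13649946}$ ($R = - \frac{235}{-4926} - \frac{9}{-2771} = \left(-235\right) \left(- \frac{1}{4926}\right) - - \frac{9}{2771} = \frac{235}{4926} + \frac{9}{2771} = \frac{695519}{13649946} \approx 0.050954$)
$Z = 63$
$R Z = \frac{695519}{13649946} \cdot 63 = \frac{14605899}{4549982}$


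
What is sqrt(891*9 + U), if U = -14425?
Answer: I*sqrt(6406) ≈ 80.037*I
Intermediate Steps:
sqrt(891*9 + U) = sqrt(891*9 - 14425) = sqrt(8019 - 14425) = sqrt(-6406) = I*sqrt(6406)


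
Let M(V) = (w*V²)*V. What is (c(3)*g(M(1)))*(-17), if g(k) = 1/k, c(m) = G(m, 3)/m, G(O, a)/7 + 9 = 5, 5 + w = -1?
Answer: -238/9 ≈ -26.444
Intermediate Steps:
w = -6 (w = -5 - 1 = -6)
G(O, a) = -28 (G(O, a) = -63 + 7*5 = -63 + 35 = -28)
c(m) = -28/m
M(V) = -6*V³ (M(V) = (-6*V²)*V = -6*V³)
(c(3)*g(M(1)))*(-17) = ((-28/3)/((-6*1³)))*(-17) = ((-28*⅓)/((-6*1)))*(-17) = -28/3/(-6)*(-17) = -28/3*(-⅙)*(-17) = (14/9)*(-17) = -238/9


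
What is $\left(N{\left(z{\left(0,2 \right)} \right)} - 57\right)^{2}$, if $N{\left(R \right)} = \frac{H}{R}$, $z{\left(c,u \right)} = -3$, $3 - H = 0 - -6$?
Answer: $3136$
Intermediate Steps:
$H = -3$ ($H = 3 - \left(0 - -6\right) = 3 - \left(0 + 6\right) = 3 - 6 = -3$)
$N{\left(R \right)} = - \frac{3}{R}$
$\left(N{\left(z{\left(0,2 \right)} \right)} - 57\right)^{2} = \left(- \frac{3}{-3} - 57\right)^{2} = \left(\left(-3\right) \left(- \frac{1}{3}\right) - 57\right)^{2} = \left(1 - 57\right)^{2} = \left(-56\right)^{2} = 3136$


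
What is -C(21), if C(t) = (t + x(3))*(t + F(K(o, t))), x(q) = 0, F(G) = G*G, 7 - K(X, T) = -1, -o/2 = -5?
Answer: -1785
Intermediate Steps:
o = 10 (o = -2*(-5) = 10)
K(X, T) = 8 (K(X, T) = 7 - 1*(-1) = 7 + 1 = 8)
F(G) = G²
C(t) = t*(64 + t) (C(t) = (t + 0)*(t + 8²) = t*(t + 64) = t*(64 + t))
-C(21) = -21*(64 + 21) = -21*85 = -1*1785 = -1785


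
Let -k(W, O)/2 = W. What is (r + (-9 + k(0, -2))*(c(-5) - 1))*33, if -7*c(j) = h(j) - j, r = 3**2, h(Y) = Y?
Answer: 594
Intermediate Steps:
k(W, O) = -2*W
r = 9
c(j) = 0 (c(j) = -(j - j)/7 = -1/7*0 = 0)
(r + (-9 + k(0, -2))*(c(-5) - 1))*33 = (9 + (-9 - 2*0)*(0 - 1))*33 = (9 + (-9 + 0)*(-1))*33 = (9 - 9*(-1))*33 = (9 + 9)*33 = 18*33 = 594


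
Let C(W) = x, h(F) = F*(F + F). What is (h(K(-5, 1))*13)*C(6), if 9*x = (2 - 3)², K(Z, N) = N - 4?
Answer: 26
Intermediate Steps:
K(Z, N) = -4 + N
h(F) = 2*F² (h(F) = F*(2*F) = 2*F²)
x = ⅑ (x = (2 - 3)²/9 = (⅑)*(-1)² = (⅑)*1 = ⅑ ≈ 0.11111)
C(W) = ⅑
(h(K(-5, 1))*13)*C(6) = ((2*(-4 + 1)²)*13)*(⅑) = ((2*(-3)²)*13)*(⅑) = ((2*9)*13)*(⅑) = (18*13)*(⅑) = 234*(⅑) = 26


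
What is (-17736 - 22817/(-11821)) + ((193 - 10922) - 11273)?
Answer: -469720081/11821 ≈ -39736.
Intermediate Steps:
(-17736 - 22817/(-11821)) + ((193 - 10922) - 11273) = (-17736 - 22817*(-1/11821)) + (-10729 - 11273) = (-17736 + 22817/11821) - 22002 = -209634439/11821 - 22002 = -469720081/11821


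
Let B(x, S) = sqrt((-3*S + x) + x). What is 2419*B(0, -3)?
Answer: 7257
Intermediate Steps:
B(x, S) = sqrt(-3*S + 2*x) (B(x, S) = sqrt((x - 3*S) + x) = sqrt(-3*S + 2*x))
2419*B(0, -3) = 2419*sqrt(-3*(-3) + 2*0) = 2419*sqrt(9 + 0) = 2419*sqrt(9) = 2419*3 = 7257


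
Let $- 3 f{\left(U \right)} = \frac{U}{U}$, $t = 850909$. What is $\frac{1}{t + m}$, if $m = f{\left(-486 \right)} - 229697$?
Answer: $\frac{3}{1863635} \approx 1.6098 \cdot 10^{-6}$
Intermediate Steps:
$f{\left(U \right)} = - \frac{1}{3}$ ($f{\left(U \right)} = - \frac{U \frac{1}{U}}{3} = \left(- \frac{1}{3}\right) 1 = - \frac{1}{3}$)
$m = - \frac{689092}{3}$ ($m = - \frac{1}{3} - 229697 = - \frac{689092}{3} \approx -2.297 \cdot 10^{5}$)
$\frac{1}{t + m} = \frac{1}{850909 - \frac{689092}{3}} = \frac{1}{\frac{1863635}{3}} = \frac{3}{1863635}$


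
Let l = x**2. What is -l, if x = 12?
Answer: -144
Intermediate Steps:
l = 144 (l = 12**2 = 144)
-l = -1*144 = -144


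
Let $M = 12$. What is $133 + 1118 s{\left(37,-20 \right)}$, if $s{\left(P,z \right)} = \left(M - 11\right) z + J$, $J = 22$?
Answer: $2369$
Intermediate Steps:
$s{\left(P,z \right)} = 22 + z$ ($s{\left(P,z \right)} = \left(12 - 11\right) z + 22 = 1 z + 22 = z + 22 = 22 + z$)
$133 + 1118 s{\left(37,-20 \right)} = 133 + 1118 \left(22 - 20\right) = 133 + 1118 \cdot 2 = 133 + 2236 = 2369$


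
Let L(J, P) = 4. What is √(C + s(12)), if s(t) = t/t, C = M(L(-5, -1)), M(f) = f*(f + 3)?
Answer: √29 ≈ 5.3852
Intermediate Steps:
M(f) = f*(3 + f)
C = 28 (C = 4*(3 + 4) = 4*7 = 28)
s(t) = 1
√(C + s(12)) = √(28 + 1) = √29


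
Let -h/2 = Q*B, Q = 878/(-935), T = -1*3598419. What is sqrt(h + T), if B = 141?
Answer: 9*I*sqrt(38834522815)/935 ≈ 1896.9*I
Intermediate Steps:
T = -3598419
Q = -878/935 (Q = 878*(-1/935) = -878/935 ≈ -0.93904)
h = 247596/935 (h = -(-1756)*141/935 = -2*(-123798/935) = 247596/935 ≈ 264.81)
sqrt(h + T) = sqrt(247596/935 - 3598419) = sqrt(-3364274169/935) = 9*I*sqrt(38834522815)/935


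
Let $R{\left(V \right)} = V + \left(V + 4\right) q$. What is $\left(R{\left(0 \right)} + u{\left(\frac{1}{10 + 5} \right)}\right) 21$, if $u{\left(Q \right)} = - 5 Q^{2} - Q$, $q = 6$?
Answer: $\frac{7532}{15} \approx 502.13$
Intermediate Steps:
$u{\left(Q \right)} = - Q - 5 Q^{2}$
$R{\left(V \right)} = 24 + 7 V$ ($R{\left(V \right)} = V + \left(V + 4\right) 6 = V + \left(4 + V\right) 6 = V + \left(24 + 6 V\right) = 24 + 7 V$)
$\left(R{\left(0 \right)} + u{\left(\frac{1}{10 + 5} \right)}\right) 21 = \left(\left(24 + 7 \cdot 0\right) - \frac{1 + \frac{5}{10 + 5}}{10 + 5}\right) 21 = \left(\left(24 + 0\right) - \frac{1 + \frac{5}{15}}{15}\right) 21 = \left(24 - \frac{1 + 5 \cdot \frac{1}{15}}{15}\right) 21 = \left(24 - \frac{1 + \frac{1}{3}}{15}\right) 21 = \left(24 - \frac{1}{15} \cdot \frac{4}{3}\right) 21 = \left(24 - \frac{4}{45}\right) 21 = \frac{1076}{45} \cdot 21 = \frac{7532}{15}$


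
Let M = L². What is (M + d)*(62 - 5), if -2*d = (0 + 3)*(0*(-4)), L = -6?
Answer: 2052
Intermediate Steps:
M = 36 (M = (-6)² = 36)
d = 0 (d = -(0 + 3)*0*(-4)/2 = -3*0/2 = -½*0 = 0)
(M + d)*(62 - 5) = (36 + 0)*(62 - 5) = 36*57 = 2052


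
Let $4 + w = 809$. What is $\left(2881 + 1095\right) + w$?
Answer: $4781$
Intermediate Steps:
$w = 805$ ($w = -4 + 809 = 805$)
$\left(2881 + 1095\right) + w = \left(2881 + 1095\right) + 805 = 3976 + 805 = 4781$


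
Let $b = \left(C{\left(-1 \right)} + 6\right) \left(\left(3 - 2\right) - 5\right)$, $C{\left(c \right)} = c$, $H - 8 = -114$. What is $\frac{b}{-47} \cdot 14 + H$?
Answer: $- \frac{4702}{47} \approx -100.04$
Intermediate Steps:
$H = -106$ ($H = 8 - 114 = -106$)
$b = -20$ ($b = \left(-1 + 6\right) \left(\left(3 - 2\right) - 5\right) = 5 \left(1 - 5\right) = 5 \left(-4\right) = -20$)
$\frac{b}{-47} \cdot 14 + H = - \frac{20}{-47} \cdot 14 - 106 = \left(-20\right) \left(- \frac{1}{47}\right) 14 - 106 = \frac{20}{47} \cdot 14 - 106 = \frac{280}{47} - 106 = - \frac{4702}{47}$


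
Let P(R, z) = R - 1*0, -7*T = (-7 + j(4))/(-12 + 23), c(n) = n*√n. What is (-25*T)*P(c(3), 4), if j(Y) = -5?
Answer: -900*√3/77 ≈ -20.245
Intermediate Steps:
c(n) = n^(3/2)
T = 12/77 (T = -(-7 - 5)/(7*(-12 + 23)) = -(-12)/(7*11) = -⅐*(-12/11) = 12/77 ≈ 0.15584)
P(R, z) = R (P(R, z) = R + 0 = R)
(-25*T)*P(c(3), 4) = (-25*12/77)*3^(3/2) = -900*√3/77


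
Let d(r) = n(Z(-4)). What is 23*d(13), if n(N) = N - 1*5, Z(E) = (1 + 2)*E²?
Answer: 989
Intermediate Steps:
Z(E) = 3*E²
n(N) = -5 + N (n(N) = N - 5 = -5 + N)
d(r) = 43 (d(r) = -5 + 3*(-4)² = -5 + 3*16 = -5 + 48 = 43)
23*d(13) = 23*43 = 989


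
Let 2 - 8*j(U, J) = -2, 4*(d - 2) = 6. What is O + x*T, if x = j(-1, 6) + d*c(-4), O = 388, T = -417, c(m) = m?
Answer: 12035/2 ≈ 6017.5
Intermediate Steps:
d = 7/2 (d = 2 + (1/4)*6 = 2 + 3/2 = 7/2 ≈ 3.5000)
j(U, J) = 1/2 (j(U, J) = 1/4 - 1/8*(-2) = 1/4 + 1/4 = 1/2)
x = -27/2 (x = 1/2 + (7/2)*(-4) = 1/2 - 14 = -27/2 ≈ -13.500)
O + x*T = 388 - 27/2*(-417) = 388 + 11259/2 = 12035/2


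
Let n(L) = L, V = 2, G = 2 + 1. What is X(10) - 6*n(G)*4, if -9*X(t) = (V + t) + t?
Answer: -670/9 ≈ -74.444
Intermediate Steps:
G = 3
X(t) = -2/9 - 2*t/9 (X(t) = -((2 + t) + t)/9 = -(2 + 2*t)/9 = -2/9 - 2*t/9)
X(10) - 6*n(G)*4 = (-2/9 - 2/9*10) - 6*3*4 = (-2/9 - 20/9) - 18*4 = -22/9 - 72 = -670/9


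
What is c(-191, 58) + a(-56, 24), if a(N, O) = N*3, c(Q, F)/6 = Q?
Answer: -1314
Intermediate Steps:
c(Q, F) = 6*Q
a(N, O) = 3*N
c(-191, 58) + a(-56, 24) = 6*(-191) + 3*(-56) = -1146 - 168 = -1314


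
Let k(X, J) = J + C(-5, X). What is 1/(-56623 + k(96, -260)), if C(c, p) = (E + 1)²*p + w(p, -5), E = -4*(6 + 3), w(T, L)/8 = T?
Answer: 1/61485 ≈ 1.6264e-5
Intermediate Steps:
w(T, L) = 8*T
E = -36 (E = -4*9 = -36)
C(c, p) = 1233*p (C(c, p) = (-36 + 1)²*p + 8*p = (-35)²*p + 8*p = 1225*p + 8*p = 1233*p)
k(X, J) = J + 1233*X
1/(-56623 + k(96, -260)) = 1/(-56623 + (-260 + 1233*96)) = 1/(-56623 + (-260 + 118368)) = 1/(-56623 + 118108) = 1/61485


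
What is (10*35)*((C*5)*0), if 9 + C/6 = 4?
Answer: 0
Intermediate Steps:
C = -30 (C = -54 + 6*4 = -54 + 24 = -30)
(10*35)*((C*5)*0) = (10*35)*(-30*5*0) = 350*(-150*0) = 350*0 = 0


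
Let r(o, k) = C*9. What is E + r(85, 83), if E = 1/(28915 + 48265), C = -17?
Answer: -11808539/77180 ≈ -153.00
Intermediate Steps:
r(o, k) = -153 (r(o, k) = -17*9 = -153)
E = 1/77180 ≈ 1.2957e-5
E + r(85, 83) = 1/77180 - 153 = -11808539/77180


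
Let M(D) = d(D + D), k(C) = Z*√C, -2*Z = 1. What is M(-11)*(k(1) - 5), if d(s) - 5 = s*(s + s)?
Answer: -10703/2 ≈ -5351.5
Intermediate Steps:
Z = -½ (Z = -½*1 = -½ ≈ -0.50000)
k(C) = -√C/2
d(s) = 5 + 2*s² (d(s) = 5 + s*(s + s) = 5 + s*(2*s) = 5 + 2*s²)
M(D) = 5 + 8*D² (M(D) = 5 + 2*(D + D)² = 5 + 2*(2*D)² = 5 + 2*(4*D²) = 5 + 8*D²)
M(-11)*(k(1) - 5) = (5 + 8*(-11)²)*(-√1/2 - 5) = (5 + 8*121)*(-½*1 - 5) = (5 + 968)*(-½ - 5) = 973*(-11/2) = -10703/2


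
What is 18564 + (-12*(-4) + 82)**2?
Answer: 35464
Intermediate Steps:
18564 + (-12*(-4) + 82)**2 = 18564 + (48 + 82)**2 = 18564 + 130**2 = 18564 + 16900 = 35464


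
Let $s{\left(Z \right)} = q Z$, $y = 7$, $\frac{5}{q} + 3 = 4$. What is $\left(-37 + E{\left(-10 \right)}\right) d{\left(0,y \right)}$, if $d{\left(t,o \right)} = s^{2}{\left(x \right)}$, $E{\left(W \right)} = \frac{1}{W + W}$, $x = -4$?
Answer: $-14820$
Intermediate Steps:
$q = 5$ ($q = \frac{5}{-3 + 4} = \frac{5}{1} = 5 \cdot 1 = 5$)
$s{\left(Z \right)} = 5 Z$
$E{\left(W \right)} = \frac{1}{2 W}$
$d{\left(t,o \right)} = 400$ ($d{\left(t,o \right)} = \left(5 \left(-4\right)\right)^{2} = \left(-20\right)^{2} = 400$)
$\left(-37 + E{\left(-10 \right)}\right) d{\left(0,y \right)} = \left(-37 + \frac{1}{2 \left(-10\right)}\right) 400 = \left(-37 + \frac{1}{2} \left(- \frac{1}{10}\right)\right) 400 = \left(-37 - \frac{1}{20}\right) 400 = \left(- \frac{741}{20}\right) 400 = -14820$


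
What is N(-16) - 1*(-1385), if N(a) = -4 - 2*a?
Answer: 1413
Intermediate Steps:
N(-16) - 1*(-1385) = (-4 - 2*(-16)) - 1*(-1385) = (-4 + 32) + 1385 = 28 + 1385 = 1413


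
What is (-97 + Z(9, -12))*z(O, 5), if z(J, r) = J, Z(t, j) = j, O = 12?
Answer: -1308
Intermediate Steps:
(-97 + Z(9, -12))*z(O, 5) = (-97 - 12)*12 = -109*12 = -1308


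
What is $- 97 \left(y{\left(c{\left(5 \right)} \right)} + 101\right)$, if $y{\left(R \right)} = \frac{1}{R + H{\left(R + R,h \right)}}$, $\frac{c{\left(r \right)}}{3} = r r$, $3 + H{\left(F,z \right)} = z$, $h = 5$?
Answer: $- \frac{754466}{77} \approx -9798.3$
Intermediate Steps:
$H{\left(F,z \right)} = -3 + z$
$c{\left(r \right)} = 3 r^{2}$ ($c{\left(r \right)} = 3 r r = 3 r^{2}$)
$y{\left(R \right)} = \frac{1}{2 + R}$ ($y{\left(R \right)} = \frac{1}{R + \left(-3 + 5\right)} = \frac{1}{R + 2} = \frac{1}{2 + R}$)
$- 97 \left(y{\left(c{\left(5 \right)} \right)} + 101\right) = - 97 \left(\frac{1}{2 + 3 \cdot 5^{2}} + 101\right) = - 97 \left(\frac{1}{2 + 3 \cdot 25} + 101\right) = - 97 \left(\frac{1}{2 + 75} + 101\right) = - 97 \left(\frac{1}{77} + 101\right) = \left(-97\right) \frac{7778}{77} = - \frac{754466}{77}$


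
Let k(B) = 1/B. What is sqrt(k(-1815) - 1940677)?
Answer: 2*I*sqrt(13208732835)/165 ≈ 1393.1*I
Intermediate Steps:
sqrt(k(-1815) - 1940677) = sqrt(1/(-1815) - 1940677) = sqrt(-1/1815 - 1940677) = sqrt(-3522328756/1815) = 2*I*sqrt(13208732835)/165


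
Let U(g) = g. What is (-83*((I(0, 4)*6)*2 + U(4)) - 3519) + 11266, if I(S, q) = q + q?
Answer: -553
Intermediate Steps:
I(S, q) = 2*q
(-83*((I(0, 4)*6)*2 + U(4)) - 3519) + 11266 = (-83*(((2*4)*6)*2 + 4) - 3519) + 11266 = (-83*((8*6)*2 + 4) - 3519) + 11266 = (-83*(48*2 + 4) - 3519) + 11266 = (-83*(96 + 4) - 3519) + 11266 = (-83*100 - 3519) + 11266 = (-8300 - 3519) + 11266 = -11819 + 11266 = -553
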